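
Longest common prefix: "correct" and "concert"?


Word 1: "correct"
Word 2: "concert"
Comparing from start:
  Pos 0: 'c' == 'c'
  Pos 1: 'o' == 'o'
  Pos 2: 'r' != 'n' (stop)
LCP = "co" (length 2)


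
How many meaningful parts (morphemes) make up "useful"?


Word: "useful"
Morphemes: use / -ful
Each morpheme carries meaning
= 2 morphemes


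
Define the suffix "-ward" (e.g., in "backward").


Suffix: -ward
As in: backward -> back + -ward
Meaning = in the direction of


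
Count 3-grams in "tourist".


Word: "tourist" (length 7)
Number of 3-grams = length - 3 + 1 = 7 - 3 + 1
= 5


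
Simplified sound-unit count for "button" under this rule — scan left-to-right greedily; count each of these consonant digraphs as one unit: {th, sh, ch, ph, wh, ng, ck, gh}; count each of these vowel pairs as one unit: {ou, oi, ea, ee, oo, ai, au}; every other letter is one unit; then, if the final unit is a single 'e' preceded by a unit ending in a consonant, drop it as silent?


Word: "button" (6 letters)
Left-to-right scan:
  (1) 'b' (letter)
  (2) 'u' (letter)
  (3) 't' (letter)
  (4) 't' (letter)
  (5) 'o' (letter)
  (6) 'n' (letter)
Units from scan: 6
Sound units = 6 units


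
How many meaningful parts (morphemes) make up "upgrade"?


Word: "upgrade"
Morphemes: up- + grade
Each morpheme carries meaning
= 2 morphemes


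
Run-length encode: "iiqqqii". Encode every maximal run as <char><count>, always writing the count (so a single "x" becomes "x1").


String: "iiqqqii"
Scanning for consecutive runs:
  'i' x 2
  'q' x 3
  'i' x 2
RLE = "i2q3i2"


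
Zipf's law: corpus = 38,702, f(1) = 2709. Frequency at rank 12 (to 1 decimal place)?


Zipf's law: f(r) = f(1) / r
f(1) = 2709
f(12) = 2709 / 12
= 225.8 occurrences


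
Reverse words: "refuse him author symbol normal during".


Original: "refuse him author symbol normal during"
Words (1..n): refuse | him | author | symbol | normal | during
Reversed (n..1): during | normal | symbol | author | him | refuse
Result = "during normal symbol author him refuse"


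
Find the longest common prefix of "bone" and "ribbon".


Word 1: "bone"
Word 2: "ribbon"
Comparing from start:
  Pos 0: 'b' != 'r' (stop)
LCP = "" (length 0)


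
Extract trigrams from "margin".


Word: "margin" (length 6)
Number of trigrams = 6 - 3 + 1 = 4
  Position 0: "mar"
  Position 1: "arg"
  Position 2: "rgi"
  Position 3: "gin"
Trigrams = "mar", "arg", "rgi", "gin"


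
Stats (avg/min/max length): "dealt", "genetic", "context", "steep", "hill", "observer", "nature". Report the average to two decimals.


Lengths: "dealt"=5, "genetic"=7, "context"=7, "steep"=5, "hill"=4, "observer"=8, "nature"=6
Sum = 42, Count = 7
Average = 42/7 = 6.00
= avg=6.00, min=4, max=8


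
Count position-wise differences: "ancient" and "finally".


Comparing character by character (same length = 7):
  Pos 0: 'a' vs 'f' !=
  Pos 1: 'n' vs 'i' !=
  Pos 2: 'c' vs 'n' !=
  Pos 3: 'i' vs 'a' !=
  Pos 4: 'e' vs 'l' !=
  Pos 5: 'n' vs 'l' !=
  Pos 6: 't' vs 'y' !=
Hamming distance = 7


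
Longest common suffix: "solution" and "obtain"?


Word 1: "solution"
Word 2: "obtain"
Comparing from end:
  Pos -1: 'n' == 'n'
  Pos -2: 'o' != 'i' (stop)
LCS = "n" (length 1)


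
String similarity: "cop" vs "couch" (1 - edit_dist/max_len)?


Word 1: "cop" (length 3)
Word 2: "couch" (length 5)
One optimal edit sequence:
  1. keep 'c'
  2. keep 'o'
  3. insert 'u'  (+1)
  4. insert 'c'  (+1)
  5. substitute 'p' -> 'h'  (+1)
Edit distance = 3
Max length = max(3, 5) = 5
Similarity = 1 - 3/5
= 0.4000


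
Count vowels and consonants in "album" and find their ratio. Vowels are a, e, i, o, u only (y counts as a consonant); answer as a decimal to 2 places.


Word: "album"
Vowels (a,e,i,o,u): 2
Consonants: 3
Ratio = 2/3
= 0.67


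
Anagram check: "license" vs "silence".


Word 1: "license" → sorted: ceeilns
Word 2: "silence" → sorted: ceeilns
Same letters? ceeilns == ceeilns
Anagram = Yes


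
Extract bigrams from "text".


Word: "text" (length 4)
Number of bigrams = 4 - 2 + 1 = 3
  Position 0: "te"
  Position 1: "ex"
  Position 2: "xt"
Bigrams = "te", "ex", "xt"


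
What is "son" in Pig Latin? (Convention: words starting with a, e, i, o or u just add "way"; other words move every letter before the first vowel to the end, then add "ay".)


Word: "son"
Starts with consonant(s) → move to end, add 'ay'
Consonant cluster: "s"
Pig Latin = "onsay"


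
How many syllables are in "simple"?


Word: "simple"
Syllable breakdown: sim | ple
Counting: 2 parts
= 2 syllables


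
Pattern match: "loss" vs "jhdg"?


Pattern of "loss": [0, 1, 2, 2]
Pattern of "jhdg": [0, 1, 2, 3]
Patterns do not match
Same pattern = No


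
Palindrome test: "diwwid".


Word: "diwwid"
Reversed: "diwwid"
Forward == Backward? diwwid == diwwid
Palindrome = Yes


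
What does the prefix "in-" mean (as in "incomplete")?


Prefix: in-
Example: incomplete (in- + complete)
Meaning = not / into


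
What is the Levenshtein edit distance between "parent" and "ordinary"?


Word 1: "parent" (length 6)
Word 2: "ordinary" (length 8)
One optimal edit sequence (insert/delete/substitute each cost 1):
  1. substitute 'p' -> 'o'  (+1)
  2. substitute 'a' -> 'r'  (+1)
  3. substitute 'r' -> 'd'  (+1)
  4. substitute 'e' -> 'i'  (+1)
  5. keep 'n'
  6. insert 'a'  (+1)
  7. insert 'r'  (+1)
  8. substitute 't' -> 'y'  (+1)
Total edit operations: 7
Edit distance = 7


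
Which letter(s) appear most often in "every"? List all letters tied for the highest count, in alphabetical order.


Word: "every"
Letter counts:
  'e': 2
  'r': 1
  'v': 1
  'y': 1
Maximum count = 2
Most frequent = 'e' (2 times each)


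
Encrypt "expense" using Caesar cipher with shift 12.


Word: "expense"
Shift: 12
Each letter → (letter + shift) mod 26:
  'e' (4) + 12 = 16 → 'q'
  'x' (23) + 12 = 9 → 'j'
  'p' (15) + 12 = 1 → 'b'
  'e' (4) + 12 = 16 → 'q'
  'n' (13) + 12 = 25 → 'z'
  's' (18) + 12 = 4 → 'e'
  'e' (4) + 12 = 16 → 'q'
Result = "qjbqzeq"


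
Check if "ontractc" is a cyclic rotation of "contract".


Word: "contract", Candidate: "ontractc"
Method: check if candidate is substring of word+word
"contractcontract" contains "ontractc"? Yes
Is rotation = Yes


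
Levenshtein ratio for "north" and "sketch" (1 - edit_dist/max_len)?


Word 1: "north" (length 5)
Word 2: "sketch" (length 6)
One optimal edit sequence:
  1. substitute 'n' -> 's'  (+1)
  2. substitute 'o' -> 'k'  (+1)
  3. substitute 'r' -> 'e'  (+1)
  4. keep 't'
  5. insert 'c'  (+1)
  6. keep 'h'
Edit distance = 4
Max length = max(5, 6) = 6
Similarity = 1 - 4/6
= 0.3333


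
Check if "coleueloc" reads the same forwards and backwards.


Word: "coleueloc"
Reversed: "coleueloc"
Forward == Backward? coleueloc == coleueloc
Palindrome = Yes


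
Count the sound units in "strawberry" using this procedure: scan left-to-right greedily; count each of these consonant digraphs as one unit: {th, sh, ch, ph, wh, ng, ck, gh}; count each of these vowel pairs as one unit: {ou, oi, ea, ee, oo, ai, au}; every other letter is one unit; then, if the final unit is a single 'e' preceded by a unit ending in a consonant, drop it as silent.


Word: "strawberry" (10 letters)
Left-to-right scan:
  [1] 's' (letter)
  [2] 't' (letter)
  [3] 'r' (letter)
  [4] 'a' (letter)
  [5] 'w' (letter)
  [6] 'b' (letter)
  [7] 'e' (letter)
  [8] 'r' (letter)
  [9] 'r' (letter)
  [10] 'y' (letter)
Units from scan: 10
Sound units = 10 units


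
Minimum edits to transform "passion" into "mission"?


Word 1: "passion" (length 7)
Word 2: "mission" (length 7)
One optimal edit sequence (insert/delete/substitute each cost 1):
  1. substitute 'p' -> 'm'  (+1)
  2. substitute 'a' -> 'i'  (+1)
  3. keep 's'
  4. keep 's'
  5. keep 'i'
  6. keep 'o'
  7. keep 'n'
Total edit operations: 2
Edit distance = 2


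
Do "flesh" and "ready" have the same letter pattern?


Pattern of "flesh": [0, 1, 2, 3, 4]
Pattern of "ready": [0, 1, 2, 3, 4]
Patterns match
Same pattern = Yes


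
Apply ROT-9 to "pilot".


Word: "pilot"
Shift: 9
Each letter → (letter + shift) mod 26:
  'p' (15) + 9 = 24 → 'y'
  'i' (8) + 9 = 17 → 'r'
  'l' (11) + 9 = 20 → 'u'
  'o' (14) + 9 = 23 → 'x'
  't' (19) + 9 = 2 → 'c'
Result = "yruxc"


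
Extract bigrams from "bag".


Word: "bag" (length 3)
Number of bigrams = 3 - 2 + 1 = 2
  Position 0: "ba"
  Position 1: "ag"
Bigrams = "ba", "ag"


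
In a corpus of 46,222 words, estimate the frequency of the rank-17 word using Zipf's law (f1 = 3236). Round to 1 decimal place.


Zipf's law: f(r) = f(1) / r
f(1) = 3236
f(17) = 3236 / 17
= 190.4 occurrences


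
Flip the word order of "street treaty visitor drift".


Original: "street treaty visitor drift"
Words (1..n): street | treaty | visitor | drift
Reversed (n..1): drift | visitor | treaty | street
Result = "drift visitor treaty street"


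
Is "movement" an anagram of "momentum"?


Word 1: "momentum" → sorted: emmmnotu
Word 2: "movement" → sorted: eemmnotv
Same letters? emmmnotu != eemmnotv
Anagram = No


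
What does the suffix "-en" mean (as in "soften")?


Suffix: -en
Example: soften (soft + -en)
Meaning = to make / become


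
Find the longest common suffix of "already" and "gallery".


Word 1: "already"
Word 2: "gallery"
Comparing from end:
  Pos -1: 'y' == 'y'
  Pos -2: 'd' != 'r' (stop)
LCS = "y" (length 1)


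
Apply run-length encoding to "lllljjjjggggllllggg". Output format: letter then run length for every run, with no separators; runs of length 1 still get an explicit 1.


String: "lllljjjjggggllllggg"
Scanning for consecutive runs:
  'l' x 4
  'j' x 4
  'g' x 4
  'l' x 4
  'g' x 3
RLE = "l4j4g4l4g3"


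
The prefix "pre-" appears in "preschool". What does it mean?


Prefix: pre-
Example: preschool (pre- + school)
Meaning = before


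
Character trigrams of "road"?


Word: "road" (length 4)
Number of trigrams = 4 - 3 + 1 = 2
  Position 0: "roa"
  Position 1: "oad"
Trigrams = "roa", "oad"


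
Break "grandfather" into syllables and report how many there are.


Word: "grandfather"
Syllable breakdown: grand · fa · ther
Counting: 3 parts
= 3 syllables


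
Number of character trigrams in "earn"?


Word: "earn" (length 4)
Number of 3-grams = length - 3 + 1 = 4 - 3 + 1
= 2


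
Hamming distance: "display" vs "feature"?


Comparing character by character (same length = 7):
  Pos 0: 'd' vs 'f' !=
  Pos 1: 'i' vs 'e' !=
  Pos 2: 's' vs 'a' !=
  Pos 3: 'p' vs 't' !=
  Pos 4: 'l' vs 'u' !=
  Pos 5: 'a' vs 'r' !=
  Pos 6: 'y' vs 'e' !=
Hamming distance = 7


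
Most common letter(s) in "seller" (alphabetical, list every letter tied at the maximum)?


Word: "seller"
Letter counts:
  'e': 2
  'l': 2
  'r': 1
  's': 1
Maximum count = 2
Most frequent = 'e', 'l' (2 times each)


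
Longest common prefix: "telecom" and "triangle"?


Word 1: "telecom"
Word 2: "triangle"
Comparing from start:
  Pos 0: 't' == 't'
  Pos 1: 'e' != 'r' (stop)
LCP = "t" (length 1)


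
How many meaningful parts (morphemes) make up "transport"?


Word: "transport"
Morphemes: trans- | port
Each morpheme carries meaning
= 2 morphemes


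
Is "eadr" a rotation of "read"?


Word: "read", Candidate: "eadr"
Method: check if candidate is substring of word+word
"readread" contains "eadr"? Yes
Is rotation = Yes


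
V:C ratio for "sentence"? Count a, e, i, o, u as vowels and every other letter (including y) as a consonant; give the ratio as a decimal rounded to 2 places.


Word: "sentence"
Vowels (a,e,i,o,u): 3
Consonants: 5
Ratio = 3/5
= 0.60


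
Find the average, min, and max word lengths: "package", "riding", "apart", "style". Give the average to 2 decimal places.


Lengths: "package"=7, "riding"=6, "apart"=5, "style"=5
Sum = 23, Count = 4
Average = 23/4 = 5.75
= avg=5.75, min=5, max=7


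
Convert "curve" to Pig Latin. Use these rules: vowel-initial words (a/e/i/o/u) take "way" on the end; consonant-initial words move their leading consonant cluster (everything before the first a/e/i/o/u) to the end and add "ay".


Word: "curve"
Starts with consonant(s) → move to end, add 'ay'
Consonant cluster: "c"
Pig Latin = "urvecay"


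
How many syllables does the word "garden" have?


Word: "garden"
Syllable breakdown: gar / den
Counting: 2 parts
= 2 syllables


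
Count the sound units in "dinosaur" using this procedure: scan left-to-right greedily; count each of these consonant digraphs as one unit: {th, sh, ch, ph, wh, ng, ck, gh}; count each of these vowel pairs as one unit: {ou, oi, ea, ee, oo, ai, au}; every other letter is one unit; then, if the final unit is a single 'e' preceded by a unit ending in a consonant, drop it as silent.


Word: "dinosaur" (8 letters)
Left-to-right scan:
  1. 'd' (letter)
  2. 'i' (letter)
  3. 'n' (letter)
  4. 'o' (letter)
  5. 's' (letter)
  6. 'au' (vowel-pair)
  7. 'r' (letter)
Units from scan: 7
Sound units = 7 units


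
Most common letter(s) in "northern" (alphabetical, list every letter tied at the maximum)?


Word: "northern"
Letter counts:
  'e': 1
  'h': 1
  'n': 2
  'o': 1
  'r': 2
  't': 1
Maximum count = 2
Most frequent = 'n', 'r' (2 times each)


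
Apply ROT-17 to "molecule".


Word: "molecule"
Shift: 17
Each letter → (letter + shift) mod 26:
  'm' (12) + 17 = 3 → 'd'
  'o' (14) + 17 = 5 → 'f'
  'l' (11) + 17 = 2 → 'c'
  'e' (4) + 17 = 21 → 'v'
  'c' (2) + 17 = 19 → 't'
  'u' (20) + 17 = 11 → 'l'
  'l' (11) + 17 = 2 → 'c'
  'e' (4) + 17 = 21 → 'v'
Result = "dfcvtlcv"


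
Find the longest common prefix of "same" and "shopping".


Word 1: "same"
Word 2: "shopping"
Comparing from start:
  Pos 0: 's' == 's'
  Pos 1: 'a' != 'h' (stop)
LCP = "s" (length 1)


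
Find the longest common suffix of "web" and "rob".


Word 1: "web"
Word 2: "rob"
Comparing from end:
  Pos -1: 'b' == 'b'
  Pos -2: 'e' != 'o' (stop)
LCS = "b" (length 1)


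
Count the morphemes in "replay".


Word: "replay"
Morphemes: re- | play
Each morpheme carries meaning
= 2 morphemes


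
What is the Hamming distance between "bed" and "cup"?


Comparing character by character (same length = 3):
  Pos 0: 'b' vs 'c' !=
  Pos 1: 'e' vs 'u' !=
  Pos 2: 'd' vs 'p' !=
Hamming distance = 3


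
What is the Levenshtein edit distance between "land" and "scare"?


Word 1: "land" (length 4)
Word 2: "scare" (length 5)
One optimal edit sequence (insert/delete/substitute each cost 1):
  1. insert 's'  (+1)
  2. substitute 'l' -> 'c'  (+1)
  3. keep 'a'
  4. substitute 'n' -> 'r'  (+1)
  5. substitute 'd' -> 'e'  (+1)
Total edit operations: 4
Edit distance = 4


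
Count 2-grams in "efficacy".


Word: "efficacy" (length 8)
Number of 2-grams = length - 2 + 1 = 8 - 2 + 1
= 7


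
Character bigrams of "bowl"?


Word: "bowl" (length 4)
Number of bigrams = 4 - 2 + 1 = 3
  Position 0: "bo"
  Position 1: "ow"
  Position 2: "wl"
Bigrams = "bo", "ow", "wl"


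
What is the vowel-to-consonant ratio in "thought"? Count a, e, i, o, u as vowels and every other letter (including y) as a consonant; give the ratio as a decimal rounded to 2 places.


Word: "thought"
Vowels (a,e,i,o,u): 2
Consonants: 5
Ratio = 2/5
= 0.40


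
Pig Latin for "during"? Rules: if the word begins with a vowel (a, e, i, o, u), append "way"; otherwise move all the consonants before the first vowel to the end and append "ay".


Word: "during"
Starts with consonant(s) → move to end, add 'ay'
Consonant cluster: "d"
Pig Latin = "uringday"


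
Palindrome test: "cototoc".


Word: "cototoc"
Reversed: "cototoc"
Forward == Backward? cototoc == cototoc
Palindrome = Yes


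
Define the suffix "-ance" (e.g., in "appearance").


Suffix: -ance
Example: appearance = appear + -ance
Meaning = state of


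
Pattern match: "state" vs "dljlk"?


Pattern of "state": [0, 1, 2, 1, 3]
Pattern of "dljlk": [0, 1, 2, 1, 3]
Patterns match
Same pattern = Yes


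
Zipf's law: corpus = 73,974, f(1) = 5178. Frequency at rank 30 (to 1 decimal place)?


Zipf's law: f(r) = f(1) / r
f(1) = 5178
f(30) = 5178 / 30
= 172.6 occurrences


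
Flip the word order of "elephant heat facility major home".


Original: "elephant heat facility major home"
Words (1..n): elephant | heat | facility | major | home
Reversed (n..1): home | major | facility | heat | elephant
Result = "home major facility heat elephant"


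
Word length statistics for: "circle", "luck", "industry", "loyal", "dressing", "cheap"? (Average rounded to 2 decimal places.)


Lengths: "circle"=6, "luck"=4, "industry"=8, "loyal"=5, "dressing"=8, "cheap"=5
Sum = 36, Count = 6
Average = 36/6 = 6.00
= avg=6.00, min=4, max=8


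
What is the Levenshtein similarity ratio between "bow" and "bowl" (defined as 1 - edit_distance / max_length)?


Word 1: "bow" (length 3)
Word 2: "bowl" (length 4)
One optimal edit sequence:
  1. keep 'b'
  2. keep 'o'
  3. keep 'w'
  4. insert 'l'  (+1)
Edit distance = 1
Max length = max(3, 4) = 4
Similarity = 1 - 1/4
= 0.7500


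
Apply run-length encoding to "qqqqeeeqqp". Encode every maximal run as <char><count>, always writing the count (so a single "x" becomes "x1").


String: "qqqqeeeqqp"
Scanning for consecutive runs:
  'q' x 4
  'e' x 3
  'q' x 2
  'p' x 1
RLE = "q4e3q2p1"


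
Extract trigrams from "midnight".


Word: "midnight" (length 8)
Number of trigrams = 8 - 3 + 1 = 6
  Position 0: "mid"
  Position 1: "idn"
  Position 2: "dni"
  Position 3: "nig"
  Position 4: "igh"
  Position 5: "ght"
Trigrams = "mid", "idn", "dni", "nig", "igh", "ght"


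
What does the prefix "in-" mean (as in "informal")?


Prefix: in-
Example: informal = in- + formal
Meaning = not / into


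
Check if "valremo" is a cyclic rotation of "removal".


Word: "removal", Candidate: "valremo"
Method: check if candidate is substring of word+word
"removalremoval" contains "valremo"? Yes
Is rotation = Yes


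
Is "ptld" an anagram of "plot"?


Word 1: "plot" → sorted: lopt
Word 2: "ptld" → sorted: dlpt
Same letters? lopt != dlpt
Anagram = No


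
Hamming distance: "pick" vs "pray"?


Comparing character by character (same length = 4):
  Pos 0: 'p' vs 'p' =
  Pos 1: 'i' vs 'r' !=
  Pos 2: 'c' vs 'a' !=
  Pos 3: 'k' vs 'y' !=
Hamming distance = 3


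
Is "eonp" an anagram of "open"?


Word 1: "open" → sorted: enop
Word 2: "eonp" → sorted: enop
Same letters? enop == enop
Anagram = Yes


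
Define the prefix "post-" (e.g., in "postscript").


Prefix: post-
Example: postscript = post- + script
Meaning = after


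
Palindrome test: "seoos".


Word: "seoos"
Reversed: "sooes"
Forward == Backward? seoos != sooes
Palindrome = No


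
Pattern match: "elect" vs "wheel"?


Pattern of "elect": [0, 1, 0, 2, 3]
Pattern of "wheel": [0, 1, 2, 2, 3]
Patterns do not match
Same pattern = No


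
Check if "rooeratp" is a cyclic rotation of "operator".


Word: "operator", Candidate: "rooeratp"
Method: check if candidate is substring of word+word
"operatoroperator" contains "rooeratp"? No
Is rotation = No


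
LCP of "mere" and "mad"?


Word 1: "mere"
Word 2: "mad"
Comparing from start:
  Pos 0: 'm' == 'm'
  Pos 1: 'e' != 'a' (stop)
LCP = "m" (length 1)


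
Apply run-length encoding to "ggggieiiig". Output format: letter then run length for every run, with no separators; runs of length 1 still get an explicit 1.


String: "ggggieiiig"
Scanning for consecutive runs:
  'g' x 4
  'i' x 1
  'e' x 1
  'i' x 3
  'g' x 1
RLE = "g4i1e1i3g1"


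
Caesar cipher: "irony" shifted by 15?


Word: "irony"
Shift: 15
Each letter → (letter + shift) mod 26:
  'i' (8) + 15 = 23 → 'x'
  'r' (17) + 15 = 6 → 'g'
  'o' (14) + 15 = 3 → 'd'
  'n' (13) + 15 = 2 → 'c'
  'y' (24) + 15 = 13 → 'n'
Result = "xgdcn"


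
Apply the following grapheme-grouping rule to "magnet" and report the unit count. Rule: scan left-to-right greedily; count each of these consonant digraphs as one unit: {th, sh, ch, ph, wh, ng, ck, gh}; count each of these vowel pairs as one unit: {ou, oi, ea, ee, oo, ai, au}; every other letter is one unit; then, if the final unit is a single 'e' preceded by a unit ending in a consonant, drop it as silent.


Word: "magnet" (6 letters)
Left-to-right scan:
  (1) 'm' (letter)
  (2) 'a' (letter)
  (3) 'g' (letter)
  (4) 'n' (letter)
  (5) 'e' (letter)
  (6) 't' (letter)
Units from scan: 6
Sound units = 6 units


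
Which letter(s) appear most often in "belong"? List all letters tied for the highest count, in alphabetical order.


Word: "belong"
Letter counts:
  'b': 1
  'e': 1
  'g': 1
  'l': 1
  'n': 1
  'o': 1
Maximum count = 1
Most frequent = 'b', 'e', 'g', 'l', 'n', 'o' (1 time each)


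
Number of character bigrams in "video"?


Word: "video" (length 5)
Number of 2-grams = length - 2 + 1 = 5 - 2 + 1
= 4


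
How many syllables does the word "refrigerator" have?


Word: "refrigerator"
Syllable breakdown: re · frig · er · a · tor
Counting: 5 parts
= 5 syllables


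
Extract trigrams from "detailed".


Word: "detailed" (length 8)
Number of trigrams = 8 - 3 + 1 = 6
  Position 0: "det"
  Position 1: "eta"
  Position 2: "tai"
  Position 3: "ail"
  Position 4: "ile"
  Position 5: "led"
Trigrams = "det", "eta", "tai", "ail", "ile", "led"


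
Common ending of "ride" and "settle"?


Word 1: "ride"
Word 2: "settle"
Comparing from end:
  Pos -1: 'e' == 'e'
  Pos -2: 'd' != 'l' (stop)
LCS = "e" (length 1)


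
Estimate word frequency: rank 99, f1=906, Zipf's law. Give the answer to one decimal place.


Zipf's law: f(r) = f(1) / r
f(1) = 906
f(99) = 906 / 99
= 9.2 occurrences


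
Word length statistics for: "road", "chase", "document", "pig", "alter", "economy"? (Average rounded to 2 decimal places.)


Lengths: "road"=4, "chase"=5, "document"=8, "pig"=3, "alter"=5, "economy"=7
Sum = 32, Count = 6
Average = 32/6 = 5.33
= avg=5.33, min=3, max=8


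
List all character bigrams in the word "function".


Word: "function" (length 8)
Number of bigrams = 8 - 2 + 1 = 7
  Position 0: "fu"
  Position 1: "un"
  Position 2: "nc"
  Position 3: "ct"
  Position 4: "ti"
  Position 5: "io"
  Position 6: "on"
Bigrams = "fu", "un", "nc", "ct", "ti", "io", "on"


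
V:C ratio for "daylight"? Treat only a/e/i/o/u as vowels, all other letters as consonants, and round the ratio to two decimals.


Word: "daylight"
Vowels (a,e,i,o,u): 2
Consonants: 6
Ratio = 2/6
= 0.33


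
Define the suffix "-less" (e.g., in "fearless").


Suffix: -less
Example: fearless = fear + -less
Meaning = without


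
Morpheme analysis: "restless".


Word: "restless"
Morphemes: rest / -less
Each morpheme carries meaning
= 2 morphemes


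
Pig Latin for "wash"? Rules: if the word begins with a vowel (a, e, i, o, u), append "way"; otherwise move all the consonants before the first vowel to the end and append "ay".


Word: "wash"
Starts with consonant(s) → move to end, add 'ay'
Consonant cluster: "w"
Pig Latin = "ashway"


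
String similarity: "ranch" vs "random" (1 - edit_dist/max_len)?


Word 1: "ranch" (length 5)
Word 2: "random" (length 6)
One optimal edit sequence:
  1. keep 'r'
  2. keep 'a'
  3. keep 'n'
  4. insert 'd'  (+1)
  5. substitute 'c' -> 'o'  (+1)
  6. substitute 'h' -> 'm'  (+1)
Edit distance = 3
Max length = max(5, 6) = 6
Similarity = 1 - 3/6
= 0.5000


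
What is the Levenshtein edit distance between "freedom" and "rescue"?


Word 1: "freedom" (length 7)
Word 2: "rescue" (length 6)
One optimal edit sequence (insert/delete/substitute each cost 1):
  1. delete 'f'  (+1)
  2. keep 'r'
  3. keep 'e'
  4. substitute 'e' -> 's'  (+1)
  5. substitute 'd' -> 'c'  (+1)
  6. substitute 'o' -> 'u'  (+1)
  7. substitute 'm' -> 'e'  (+1)
Total edit operations: 5
Edit distance = 5


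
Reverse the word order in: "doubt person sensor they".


Original: "doubt person sensor they"
Words (1..n): doubt | person | sensor | they
Reversed (n..1): they | sensor | person | doubt
Result = "they sensor person doubt"


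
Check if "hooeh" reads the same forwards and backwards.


Word: "hooeh"
Reversed: "heooh"
Forward == Backward? hooeh != heooh
Palindrome = No


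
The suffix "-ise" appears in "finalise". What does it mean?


Suffix: -ise
As in: finalise -> final + -ise
Meaning = to make


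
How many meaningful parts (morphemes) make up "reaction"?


Word: "reaction"
Morphemes: re- / act / -ion
Each morpheme carries meaning
= 3 morphemes


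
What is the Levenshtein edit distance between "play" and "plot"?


Word 1: "play" (length 4)
Word 2: "plot" (length 4)
One optimal edit sequence (insert/delete/substitute each cost 1):
  1. keep 'p'
  2. keep 'l'
  3. substitute 'a' -> 'o'  (+1)
  4. substitute 'y' -> 't'  (+1)
Total edit operations: 2
Edit distance = 2


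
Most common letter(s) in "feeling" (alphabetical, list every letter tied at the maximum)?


Word: "feeling"
Letter counts:
  'e': 2
  'f': 1
  'g': 1
  'i': 1
  'l': 1
  'n': 1
Maximum count = 2
Most frequent = 'e' (2 times each)


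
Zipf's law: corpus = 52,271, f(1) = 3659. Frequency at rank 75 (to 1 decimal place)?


Zipf's law: f(r) = f(1) / r
f(1) = 3659
f(75) = 3659 / 75
= 48.8 occurrences


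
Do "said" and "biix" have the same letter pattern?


Pattern of "said": [0, 1, 2, 3]
Pattern of "biix": [0, 1, 1, 2]
Patterns do not match
Same pattern = No


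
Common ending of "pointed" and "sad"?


Word 1: "pointed"
Word 2: "sad"
Comparing from end:
  Pos -1: 'd' == 'd'
  Pos -2: 'e' != 'a' (stop)
LCS = "d" (length 1)


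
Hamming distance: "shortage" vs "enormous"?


Comparing character by character (same length = 8):
  Pos 0: 's' vs 'e' !=
  Pos 1: 'h' vs 'n' !=
  Pos 2: 'o' vs 'o' =
  Pos 3: 'r' vs 'r' =
  Pos 4: 't' vs 'm' !=
  Pos 5: 'a' vs 'o' !=
  Pos 6: 'g' vs 'u' !=
  Pos 7: 'e' vs 's' !=
Hamming distance = 6


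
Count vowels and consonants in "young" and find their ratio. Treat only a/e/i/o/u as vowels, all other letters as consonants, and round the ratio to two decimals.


Word: "young"
Vowels (a,e,i,o,u): 2
Consonants: 3
Ratio = 2/3
= 0.67


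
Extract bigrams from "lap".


Word: "lap" (length 3)
Number of bigrams = 3 - 2 + 1 = 2
  Position 0: "la"
  Position 1: "ap"
Bigrams = "la", "ap"


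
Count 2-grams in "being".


Word: "being" (length 5)
Number of 2-grams = length - 2 + 1 = 5 - 2 + 1
= 4


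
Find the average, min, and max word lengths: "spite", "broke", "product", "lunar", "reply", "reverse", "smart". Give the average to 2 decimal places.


Lengths: "spite"=5, "broke"=5, "product"=7, "lunar"=5, "reply"=5, "reverse"=7, "smart"=5
Sum = 39, Count = 7
Average = 39/7 = 5.57
= avg=5.57, min=5, max=7


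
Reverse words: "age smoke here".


Original: "age smoke here"
Words (1..n): age | smoke | here
Reversed (n..1): here | smoke | age
Result = "here smoke age"


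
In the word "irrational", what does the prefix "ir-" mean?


Prefix: ir-
Example: irrational = ir- + rational
Meaning = not


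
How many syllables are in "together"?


Word: "together"
Syllable breakdown: to · geth · er
Counting: 3 parts
= 3 syllables


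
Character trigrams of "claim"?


Word: "claim" (length 5)
Number of trigrams = 5 - 3 + 1 = 3
  Position 0: "cla"
  Position 1: "lai"
  Position 2: "aim"
Trigrams = "cla", "lai", "aim"


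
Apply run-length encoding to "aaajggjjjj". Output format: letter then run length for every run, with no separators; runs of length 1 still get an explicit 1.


String: "aaajggjjjj"
Scanning for consecutive runs:
  'a' x 3
  'j' x 1
  'g' x 2
  'j' x 4
RLE = "a3j1g2j4"


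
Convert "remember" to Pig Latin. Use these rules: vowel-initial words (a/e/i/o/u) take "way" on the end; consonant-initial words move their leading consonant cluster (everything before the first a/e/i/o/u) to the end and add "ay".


Word: "remember"
Starts with consonant(s) → move to end, add 'ay'
Consonant cluster: "r"
Pig Latin = "ememberray"


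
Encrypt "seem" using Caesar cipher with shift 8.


Word: "seem"
Shift: 8
Each letter → (letter + shift) mod 26:
  's' (18) + 8 = 0 → 'a'
  'e' (4) + 8 = 12 → 'm'
  'e' (4) + 8 = 12 → 'm'
  'm' (12) + 8 = 20 → 'u'
Result = "ammu"


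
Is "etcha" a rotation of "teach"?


Word: "teach", Candidate: "etcha"
Method: check if candidate is substring of word+word
"teachteach" contains "etcha"? No
Is rotation = No


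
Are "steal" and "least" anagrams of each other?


Word 1: "steal" → sorted: aelst
Word 2: "least" → sorted: aelst
Same letters? aelst == aelst
Anagram = Yes


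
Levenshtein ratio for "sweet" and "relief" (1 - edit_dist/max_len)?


Word 1: "sweet" (length 5)
Word 2: "relief" (length 6)
One optimal edit sequence:
  1. insert 'r'  (+1)
  2. substitute 's' -> 'e'  (+1)
  3. substitute 'w' -> 'l'  (+1)
  4. substitute 'e' -> 'i'  (+1)
  5. keep 'e'
  6. substitute 't' -> 'f'  (+1)
Edit distance = 5
Max length = max(5, 6) = 6
Similarity = 1 - 5/6
= 0.1667


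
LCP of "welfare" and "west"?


Word 1: "welfare"
Word 2: "west"
Comparing from start:
  Pos 0: 'w' == 'w'
  Pos 1: 'e' == 'e'
  Pos 2: 'l' != 's' (stop)
LCP = "we" (length 2)


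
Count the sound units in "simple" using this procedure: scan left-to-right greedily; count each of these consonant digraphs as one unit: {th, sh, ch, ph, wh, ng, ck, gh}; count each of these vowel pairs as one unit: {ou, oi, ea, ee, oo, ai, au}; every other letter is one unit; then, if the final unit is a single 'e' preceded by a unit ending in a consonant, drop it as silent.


Word: "simple" (6 letters)
Left-to-right scan:
  [1] 's' (letter)
  [2] 'i' (letter)
  [3] 'm' (letter)
  [4] 'p' (letter)
  [5] 'l' (letter)
  [6] 'e' (letter)
Units from scan: 6
Final unit is 'e' after a consonant -> drop as silent (-1)
Sound units = 5 units


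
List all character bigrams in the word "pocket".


Word: "pocket" (length 6)
Number of bigrams = 6 - 2 + 1 = 5
  Position 0: "po"
  Position 1: "oc"
  Position 2: "ck"
  Position 3: "ke"
  Position 4: "et"
Bigrams = "po", "oc", "ck", "ke", "et"


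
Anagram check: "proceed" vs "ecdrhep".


Word 1: "proceed" → sorted: cdeeopr
Word 2: "ecdrhep" → sorted: cdeehpr
Same letters? cdeeopr != cdeehpr
Anagram = No


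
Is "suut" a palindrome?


Word: "suut"
Reversed: "tuus"
Forward == Backward? suut != tuus
Palindrome = No


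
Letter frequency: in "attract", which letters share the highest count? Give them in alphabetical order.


Word: "attract"
Letter counts:
  'a': 2
  'c': 1
  'r': 1
  't': 3
Maximum count = 3
Most frequent = 't' (3 times each)


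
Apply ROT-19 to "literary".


Word: "literary"
Shift: 19
Each letter → (letter + shift) mod 26:
  'l' (11) + 19 = 4 → 'e'
  'i' (8) + 19 = 1 → 'b'
  't' (19) + 19 = 12 → 'm'
  'e' (4) + 19 = 23 → 'x'
  'r' (17) + 19 = 10 → 'k'
  'a' (0) + 19 = 19 → 't'
  'r' (17) + 19 = 10 → 'k'
  'y' (24) + 19 = 17 → 'r'
Result = "ebmxktkr"


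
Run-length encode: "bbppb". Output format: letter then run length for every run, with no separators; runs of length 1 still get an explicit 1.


String: "bbppb"
Scanning for consecutive runs:
  'b' x 2
  'p' x 2
  'b' x 1
RLE = "b2p2b1"


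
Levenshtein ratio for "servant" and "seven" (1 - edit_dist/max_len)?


Word 1: "servant" (length 7)
Word 2: "seven" (length 5)
One optimal edit sequence:
  1. keep 's'
  2. keep 'e'
  3. delete 'r'  (+1)
  4. keep 'v'
  5. substitute 'a' -> 'e'  (+1)
  6. keep 'n'
  7. delete 't'  (+1)
Edit distance = 3
Max length = max(7, 5) = 7
Similarity = 1 - 3/7
= 0.5714


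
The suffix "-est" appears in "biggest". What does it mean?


Suffix: -est
Example: biggest = big + -est, with a spelling change
Meaning = most


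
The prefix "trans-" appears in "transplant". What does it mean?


Prefix: trans-
Example: transplant = trans- + plant
Meaning = across


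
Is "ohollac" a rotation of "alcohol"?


Word: "alcohol", Candidate: "ohollac"
Method: check if candidate is substring of word+word
"alcoholalcohol" contains "ohollac"? No
Is rotation = No


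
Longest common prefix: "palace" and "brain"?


Word 1: "palace"
Word 2: "brain"
Comparing from start:
  Pos 0: 'p' != 'b' (stop)
LCP = "" (length 0)


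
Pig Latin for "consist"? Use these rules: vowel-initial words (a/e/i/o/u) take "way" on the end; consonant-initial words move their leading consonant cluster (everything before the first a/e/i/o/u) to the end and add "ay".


Word: "consist"
Starts with consonant(s) → move to end, add 'ay'
Consonant cluster: "c"
Pig Latin = "onsistcay"


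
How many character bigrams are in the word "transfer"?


Word: "transfer" (length 8)
Number of 2-grams = length - 2 + 1 = 8 - 2 + 1
= 7


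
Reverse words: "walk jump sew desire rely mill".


Original: "walk jump sew desire rely mill"
Words (1..n): walk | jump | sew | desire | rely | mill
Reversed (n..1): mill | rely | desire | sew | jump | walk
Result = "mill rely desire sew jump walk"


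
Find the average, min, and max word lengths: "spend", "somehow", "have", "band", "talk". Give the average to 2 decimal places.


Lengths: "spend"=5, "somehow"=7, "have"=4, "band"=4, "talk"=4
Sum = 24, Count = 5
Average = 24/5 = 4.80
= avg=4.80, min=4, max=7


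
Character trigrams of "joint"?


Word: "joint" (length 5)
Number of trigrams = 5 - 3 + 1 = 3
  Position 0: "joi"
  Position 1: "oin"
  Position 2: "int"
Trigrams = "joi", "oin", "int"


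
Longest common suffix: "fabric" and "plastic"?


Word 1: "fabric"
Word 2: "plastic"
Comparing from end:
  Pos -1: 'c' == 'c'
  Pos -2: 'i' == 'i'
  Pos -3: 'r' != 't' (stop)
LCS = "ic" (length 2)


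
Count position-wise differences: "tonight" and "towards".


Comparing character by character (same length = 7):
  Pos 0: 't' vs 't' =
  Pos 1: 'o' vs 'o' =
  Pos 2: 'n' vs 'w' !=
  Pos 3: 'i' vs 'a' !=
  Pos 4: 'g' vs 'r' !=
  Pos 5: 'h' vs 'd' !=
  Pos 6: 't' vs 's' !=
Hamming distance = 5


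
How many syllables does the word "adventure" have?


Word: "adventure"
Syllable breakdown: ad / ven / ture
Counting: 3 parts
= 3 syllables


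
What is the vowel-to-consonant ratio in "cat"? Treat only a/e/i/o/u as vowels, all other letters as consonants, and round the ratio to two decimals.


Word: "cat"
Vowels (a,e,i,o,u): 1
Consonants: 2
Ratio = 1/2
= 0.50


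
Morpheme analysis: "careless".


Word: "careless"
Morphemes: care / -less
Each morpheme carries meaning
= 2 morphemes


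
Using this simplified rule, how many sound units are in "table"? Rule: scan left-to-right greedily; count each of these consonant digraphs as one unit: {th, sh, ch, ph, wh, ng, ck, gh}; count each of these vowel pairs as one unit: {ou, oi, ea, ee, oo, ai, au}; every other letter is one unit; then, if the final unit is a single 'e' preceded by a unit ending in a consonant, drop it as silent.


Word: "table" (5 letters)
Left-to-right scan:
  (1) 't' (letter)
  (2) 'a' (letter)
  (3) 'b' (letter)
  (4) 'l' (letter)
  (5) 'e' (letter)
Units from scan: 5
Final unit is 'e' after a consonant -> drop as silent (-1)
Sound units = 4 units


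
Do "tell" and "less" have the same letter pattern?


Pattern of "tell": [0, 1, 2, 2]
Pattern of "less": [0, 1, 2, 2]
Patterns match
Same pattern = Yes


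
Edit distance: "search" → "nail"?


Word 1: "search" (length 6)
Word 2: "nail" (length 4)
One optimal edit sequence (insert/delete/substitute each cost 1):
  1. delete 's'  (+1)
  2. substitute 'e' -> 'n'  (+1)
  3. keep 'a'
  4. delete 'r'  (+1)
  5. substitute 'c' -> 'i'  (+1)
  6. substitute 'h' -> 'l'  (+1)
Total edit operations: 5
Edit distance = 5


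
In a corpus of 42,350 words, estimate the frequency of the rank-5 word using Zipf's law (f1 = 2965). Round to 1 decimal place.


Zipf's law: f(r) = f(1) / r
f(1) = 2965
f(5) = 2965 / 5
= 593.0 occurrences


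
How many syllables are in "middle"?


Word: "middle"
Syllable breakdown: mid · dle
Counting: 2 parts
= 2 syllables


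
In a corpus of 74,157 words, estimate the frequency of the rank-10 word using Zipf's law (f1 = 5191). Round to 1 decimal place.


Zipf's law: f(r) = f(1) / r
f(1) = 5191
f(10) = 5191 / 10
= 519.1 occurrences


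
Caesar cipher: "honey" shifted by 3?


Word: "honey"
Shift: 3
Each letter → (letter + shift) mod 26:
  'h' (7) + 3 = 10 → 'k'
  'o' (14) + 3 = 17 → 'r'
  'n' (13) + 3 = 16 → 'q'
  'e' (4) + 3 = 7 → 'h'
  'y' (24) + 3 = 1 → 'b'
Result = "krqhb"


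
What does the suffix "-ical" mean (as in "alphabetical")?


Suffix: -ical
Example: alphabetical = alphabet + -ical
Meaning = relating to


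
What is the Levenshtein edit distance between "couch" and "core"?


Word 1: "couch" (length 5)
Word 2: "core" (length 4)
One optimal edit sequence (insert/delete/substitute each cost 1):
  1. keep 'c'
  2. keep 'o'
  3. delete 'u'  (+1)
  4. substitute 'c' -> 'r'  (+1)
  5. substitute 'h' -> 'e'  (+1)
Total edit operations: 3
Edit distance = 3


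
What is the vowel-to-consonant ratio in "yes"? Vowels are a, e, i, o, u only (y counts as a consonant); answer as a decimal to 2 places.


Word: "yes"
Vowels (a,e,i,o,u): 1
Consonants: 2
Ratio = 1/2
= 0.50


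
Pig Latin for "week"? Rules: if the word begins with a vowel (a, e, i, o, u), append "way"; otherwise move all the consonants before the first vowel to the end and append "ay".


Word: "week"
Starts with consonant(s) → move to end, add 'ay'
Consonant cluster: "w"
Pig Latin = "eekway"


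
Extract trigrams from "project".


Word: "project" (length 7)
Number of trigrams = 7 - 3 + 1 = 5
  Position 0: "pro"
  Position 1: "roj"
  Position 2: "oje"
  Position 3: "jec"
  Position 4: "ect"
Trigrams = "pro", "roj", "oje", "jec", "ect"


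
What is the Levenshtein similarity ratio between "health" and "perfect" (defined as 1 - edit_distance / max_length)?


Word 1: "health" (length 6)
Word 2: "perfect" (length 7)
One optimal edit sequence:
  1. substitute 'h' -> 'p'  (+1)
  2. keep 'e'
  3. insert 'r'  (+1)
  4. substitute 'a' -> 'f'  (+1)
  5. substitute 'l' -> 'e'  (+1)
  6. substitute 't' -> 'c'  (+1)
  7. substitute 'h' -> 't'  (+1)
Edit distance = 6
Max length = max(6, 7) = 7
Similarity = 1 - 6/7
= 0.1429


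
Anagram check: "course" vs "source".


Word 1: "course" → sorted: ceorsu
Word 2: "source" → sorted: ceorsu
Same letters? ceorsu == ceorsu
Anagram = Yes


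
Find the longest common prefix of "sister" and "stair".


Word 1: "sister"
Word 2: "stair"
Comparing from start:
  Pos 0: 's' == 's'
  Pos 1: 'i' != 't' (stop)
LCP = "s" (length 1)


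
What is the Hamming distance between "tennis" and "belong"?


Comparing character by character (same length = 6):
  Pos 0: 't' vs 'b' !=
  Pos 1: 'e' vs 'e' =
  Pos 2: 'n' vs 'l' !=
  Pos 3: 'n' vs 'o' !=
  Pos 4: 'i' vs 'n' !=
  Pos 5: 's' vs 'g' !=
Hamming distance = 5


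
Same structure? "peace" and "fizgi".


Pattern of "peace": [0, 1, 2, 3, 1]
Pattern of "fizgi": [0, 1, 2, 3, 1]
Patterns match
Same pattern = Yes


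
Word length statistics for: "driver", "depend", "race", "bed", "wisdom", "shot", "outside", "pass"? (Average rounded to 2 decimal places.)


Lengths: "driver"=6, "depend"=6, "race"=4, "bed"=3, "wisdom"=6, "shot"=4, "outside"=7, "pass"=4
Sum = 40, Count = 8
Average = 40/8 = 5.00
= avg=5.00, min=3, max=7


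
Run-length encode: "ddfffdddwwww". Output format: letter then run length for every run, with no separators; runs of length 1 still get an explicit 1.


String: "ddfffdddwwww"
Scanning for consecutive runs:
  'd' x 2
  'f' x 3
  'd' x 3
  'w' x 4
RLE = "d2f3d3w4"


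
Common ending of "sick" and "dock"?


Word 1: "sick"
Word 2: "dock"
Comparing from end:
  Pos -1: 'k' == 'k'
  Pos -2: 'c' == 'c'
  Pos -3: 'i' != 'o' (stop)
LCS = "ck" (length 2)
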